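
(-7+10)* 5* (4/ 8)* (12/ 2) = 45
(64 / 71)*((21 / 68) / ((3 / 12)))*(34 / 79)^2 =91392 / 443111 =0.21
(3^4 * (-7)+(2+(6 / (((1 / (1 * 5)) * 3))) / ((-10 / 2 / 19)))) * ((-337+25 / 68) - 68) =16591545 / 68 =243993.31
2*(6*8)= 96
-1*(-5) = 5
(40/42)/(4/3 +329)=20/6937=0.00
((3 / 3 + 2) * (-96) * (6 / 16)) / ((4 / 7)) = -189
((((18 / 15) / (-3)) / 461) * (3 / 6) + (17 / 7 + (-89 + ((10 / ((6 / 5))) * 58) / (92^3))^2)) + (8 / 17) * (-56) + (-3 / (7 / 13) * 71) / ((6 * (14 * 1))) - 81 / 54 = 20670167768329869671993 / 2619542285225026560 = 7890.76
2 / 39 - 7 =-271 / 39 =-6.95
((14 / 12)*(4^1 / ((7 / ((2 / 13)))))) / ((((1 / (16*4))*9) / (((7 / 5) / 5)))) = 1792 / 8775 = 0.20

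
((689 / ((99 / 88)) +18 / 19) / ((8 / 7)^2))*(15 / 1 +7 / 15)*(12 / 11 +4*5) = 864482402 / 5643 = 153195.53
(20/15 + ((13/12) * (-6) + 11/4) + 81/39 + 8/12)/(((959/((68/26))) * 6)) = 289/1944852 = 0.00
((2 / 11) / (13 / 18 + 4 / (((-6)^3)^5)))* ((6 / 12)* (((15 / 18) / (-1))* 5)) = -489776025600 / 933839622133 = -0.52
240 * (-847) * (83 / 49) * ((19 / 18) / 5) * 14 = -3053072 / 3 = -1017690.67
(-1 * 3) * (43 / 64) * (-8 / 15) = 43 / 40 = 1.08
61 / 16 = 3.81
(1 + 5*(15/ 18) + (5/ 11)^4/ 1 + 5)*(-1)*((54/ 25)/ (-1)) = 8071659/ 366025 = 22.05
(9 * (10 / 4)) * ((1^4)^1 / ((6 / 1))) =15 / 4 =3.75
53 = 53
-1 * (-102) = 102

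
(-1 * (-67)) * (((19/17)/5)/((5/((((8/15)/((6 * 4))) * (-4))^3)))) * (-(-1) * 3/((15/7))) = -570304/193640625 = -0.00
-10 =-10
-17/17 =-1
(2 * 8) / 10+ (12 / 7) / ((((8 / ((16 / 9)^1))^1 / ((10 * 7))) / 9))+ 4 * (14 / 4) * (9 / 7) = 1298 / 5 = 259.60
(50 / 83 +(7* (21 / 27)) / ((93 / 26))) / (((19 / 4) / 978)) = 10129472 / 23157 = 437.43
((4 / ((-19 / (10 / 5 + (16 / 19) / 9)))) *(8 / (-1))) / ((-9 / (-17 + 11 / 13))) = 801920 / 126711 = 6.33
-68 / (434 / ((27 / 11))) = -918 / 2387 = -0.38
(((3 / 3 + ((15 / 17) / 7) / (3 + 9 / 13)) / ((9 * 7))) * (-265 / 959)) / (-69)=521785 / 7937343792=0.00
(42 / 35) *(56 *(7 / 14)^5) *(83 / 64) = 1743 / 640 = 2.72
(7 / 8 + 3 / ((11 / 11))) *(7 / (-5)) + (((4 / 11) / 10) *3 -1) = -2779 / 440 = -6.32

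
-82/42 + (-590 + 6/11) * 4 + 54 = -532633/231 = -2305.77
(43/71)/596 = 43/42316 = 0.00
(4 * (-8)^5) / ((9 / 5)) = -655360 / 9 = -72817.78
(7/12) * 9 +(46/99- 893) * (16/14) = -401857/396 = -1014.79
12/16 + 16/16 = 7/4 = 1.75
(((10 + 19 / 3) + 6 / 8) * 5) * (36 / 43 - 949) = -41790275 / 516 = -80988.91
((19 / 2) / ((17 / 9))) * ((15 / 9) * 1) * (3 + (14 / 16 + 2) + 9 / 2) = 23655 / 272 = 86.97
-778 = -778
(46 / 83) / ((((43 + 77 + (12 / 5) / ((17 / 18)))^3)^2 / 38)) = 164814338328125 / 26498660949547124137132032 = 0.00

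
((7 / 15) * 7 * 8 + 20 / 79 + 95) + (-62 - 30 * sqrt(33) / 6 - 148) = -105007 / 1185 - 5 * sqrt(33) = -117.34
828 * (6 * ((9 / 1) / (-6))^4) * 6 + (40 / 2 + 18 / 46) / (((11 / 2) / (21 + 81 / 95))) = 150984.02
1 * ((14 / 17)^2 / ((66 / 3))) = 98 / 3179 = 0.03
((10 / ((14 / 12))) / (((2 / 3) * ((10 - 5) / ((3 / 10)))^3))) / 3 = 81 / 87500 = 0.00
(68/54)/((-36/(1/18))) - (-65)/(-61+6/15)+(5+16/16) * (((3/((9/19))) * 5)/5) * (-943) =-31662008449/883548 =-35835.07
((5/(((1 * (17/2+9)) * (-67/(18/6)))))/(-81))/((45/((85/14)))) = 17/797769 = 0.00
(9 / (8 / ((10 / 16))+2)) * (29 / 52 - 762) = -1781775 / 3848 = -463.04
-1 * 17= -17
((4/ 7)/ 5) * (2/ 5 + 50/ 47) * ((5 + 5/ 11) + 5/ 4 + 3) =20984/ 12925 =1.62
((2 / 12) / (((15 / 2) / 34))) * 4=136 / 45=3.02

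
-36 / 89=-0.40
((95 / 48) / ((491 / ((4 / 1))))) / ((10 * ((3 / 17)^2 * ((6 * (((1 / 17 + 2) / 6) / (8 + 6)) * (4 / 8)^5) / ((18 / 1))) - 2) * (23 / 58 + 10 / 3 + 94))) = -4559264 / 552700083735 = -0.00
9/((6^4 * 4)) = 1/576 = 0.00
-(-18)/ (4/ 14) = 63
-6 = -6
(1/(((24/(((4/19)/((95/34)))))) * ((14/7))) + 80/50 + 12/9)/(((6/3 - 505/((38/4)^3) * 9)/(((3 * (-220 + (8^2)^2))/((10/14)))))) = -819271089/56605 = -14473.48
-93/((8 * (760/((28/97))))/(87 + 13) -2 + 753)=-1085/11219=-0.10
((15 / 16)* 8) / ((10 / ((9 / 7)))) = 27 / 28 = 0.96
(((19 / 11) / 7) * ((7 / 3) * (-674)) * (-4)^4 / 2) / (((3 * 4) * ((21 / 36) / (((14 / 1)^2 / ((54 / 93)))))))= -711398912 / 297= -2395282.53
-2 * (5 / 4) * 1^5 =-2.50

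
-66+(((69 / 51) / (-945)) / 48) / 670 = -34098926423 / 516650400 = -66.00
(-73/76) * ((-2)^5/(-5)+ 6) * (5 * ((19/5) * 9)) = -20367/10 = -2036.70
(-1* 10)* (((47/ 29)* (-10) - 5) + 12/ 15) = 5918/ 29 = 204.07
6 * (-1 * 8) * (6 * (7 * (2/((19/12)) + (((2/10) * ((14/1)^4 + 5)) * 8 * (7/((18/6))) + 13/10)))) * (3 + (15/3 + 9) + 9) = -714267144864/95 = -7518601524.88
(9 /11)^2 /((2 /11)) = 81 /22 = 3.68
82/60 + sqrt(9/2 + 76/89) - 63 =-1849/30 + sqrt(169634)/178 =-59.32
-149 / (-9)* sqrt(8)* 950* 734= 207795400* sqrt(2) / 9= 32651896.99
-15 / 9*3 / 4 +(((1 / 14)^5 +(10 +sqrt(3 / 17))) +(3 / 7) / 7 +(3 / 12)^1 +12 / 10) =sqrt(51) / 17 +27593669 / 2689120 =10.68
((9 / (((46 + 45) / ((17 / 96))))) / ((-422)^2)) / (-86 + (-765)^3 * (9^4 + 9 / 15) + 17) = -17 / 507795765827887648384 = -0.00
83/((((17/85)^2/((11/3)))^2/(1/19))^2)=16233667.52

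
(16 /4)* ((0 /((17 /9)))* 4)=0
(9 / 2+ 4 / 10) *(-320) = -1568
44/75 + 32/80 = 74/75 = 0.99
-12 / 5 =-2.40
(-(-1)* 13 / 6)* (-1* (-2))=13 / 3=4.33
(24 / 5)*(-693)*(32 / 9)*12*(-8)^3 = 363331584 / 5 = 72666316.80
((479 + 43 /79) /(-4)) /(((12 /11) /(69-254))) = 6424495 /316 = 20330.68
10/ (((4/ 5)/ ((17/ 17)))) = 25/ 2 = 12.50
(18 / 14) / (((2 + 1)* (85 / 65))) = 39 / 119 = 0.33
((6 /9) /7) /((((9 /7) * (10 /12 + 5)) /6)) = 8 /105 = 0.08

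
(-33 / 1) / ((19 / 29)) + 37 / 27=-25136 / 513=-49.00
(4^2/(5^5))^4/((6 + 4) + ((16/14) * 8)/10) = 229376/3643035888671875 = 0.00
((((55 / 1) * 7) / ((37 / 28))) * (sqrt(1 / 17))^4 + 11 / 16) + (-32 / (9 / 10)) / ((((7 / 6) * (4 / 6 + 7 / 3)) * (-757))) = 13944798493 / 8159357808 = 1.71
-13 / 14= -0.93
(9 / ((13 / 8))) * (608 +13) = 44712 / 13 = 3439.38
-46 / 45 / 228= -23 / 5130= -0.00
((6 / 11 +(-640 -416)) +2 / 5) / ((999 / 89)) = -5164492 / 54945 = -93.99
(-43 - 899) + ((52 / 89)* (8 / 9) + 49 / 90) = -7536899 / 8010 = -940.94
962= 962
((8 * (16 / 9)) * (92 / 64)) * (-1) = -184 / 9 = -20.44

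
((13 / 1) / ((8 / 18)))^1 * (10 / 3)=195 / 2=97.50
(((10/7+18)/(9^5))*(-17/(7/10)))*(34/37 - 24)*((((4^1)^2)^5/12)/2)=369706926080/45881073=8057.94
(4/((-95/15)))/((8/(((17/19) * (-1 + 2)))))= -0.07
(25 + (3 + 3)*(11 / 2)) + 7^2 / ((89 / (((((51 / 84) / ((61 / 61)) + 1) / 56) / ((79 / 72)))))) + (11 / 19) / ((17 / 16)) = 531955655 / 9084052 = 58.56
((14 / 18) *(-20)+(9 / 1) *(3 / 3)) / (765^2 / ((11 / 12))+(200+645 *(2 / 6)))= -649 / 63245385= -0.00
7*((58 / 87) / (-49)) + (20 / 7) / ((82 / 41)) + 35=109 / 3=36.33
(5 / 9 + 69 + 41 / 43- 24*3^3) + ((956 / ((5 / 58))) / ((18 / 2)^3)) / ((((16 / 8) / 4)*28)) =-632399183 / 1097145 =-576.40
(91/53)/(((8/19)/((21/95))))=1911/2120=0.90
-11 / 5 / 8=-0.28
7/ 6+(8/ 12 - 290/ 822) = 1217/ 822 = 1.48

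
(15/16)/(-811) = -0.00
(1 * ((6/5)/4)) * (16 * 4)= 96/5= 19.20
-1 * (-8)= 8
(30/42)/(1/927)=662.14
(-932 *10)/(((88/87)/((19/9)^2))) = -12196385/297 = -41065.27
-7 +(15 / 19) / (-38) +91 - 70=10093 / 722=13.98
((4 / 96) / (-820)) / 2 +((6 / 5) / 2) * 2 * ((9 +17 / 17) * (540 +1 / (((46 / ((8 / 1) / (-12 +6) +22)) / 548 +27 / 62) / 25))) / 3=77965686637 / 32655680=2387.51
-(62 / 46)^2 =-961 / 529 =-1.82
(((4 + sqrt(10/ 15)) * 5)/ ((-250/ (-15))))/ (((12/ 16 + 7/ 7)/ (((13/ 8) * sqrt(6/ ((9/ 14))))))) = 13 * sqrt(21) * (sqrt(6) + 12)/ 210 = 4.10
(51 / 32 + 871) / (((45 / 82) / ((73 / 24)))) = 83573539 / 17280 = 4836.43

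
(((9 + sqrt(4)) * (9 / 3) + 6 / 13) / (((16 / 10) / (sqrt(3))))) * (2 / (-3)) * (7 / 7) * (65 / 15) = -725 * sqrt(3) / 12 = -104.64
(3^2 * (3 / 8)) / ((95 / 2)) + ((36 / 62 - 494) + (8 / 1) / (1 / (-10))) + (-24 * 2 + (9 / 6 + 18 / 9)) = -7278253 / 11780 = -617.85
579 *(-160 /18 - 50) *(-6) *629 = 128680820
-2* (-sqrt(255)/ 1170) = sqrt(255)/ 585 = 0.03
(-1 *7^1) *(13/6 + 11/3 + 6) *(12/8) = -497/4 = -124.25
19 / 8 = 2.38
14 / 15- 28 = -406 / 15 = -27.07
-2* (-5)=10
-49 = -49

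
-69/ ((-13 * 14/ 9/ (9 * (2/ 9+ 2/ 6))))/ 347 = 3105/ 63154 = 0.05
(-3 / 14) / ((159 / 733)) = -733 / 742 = -0.99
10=10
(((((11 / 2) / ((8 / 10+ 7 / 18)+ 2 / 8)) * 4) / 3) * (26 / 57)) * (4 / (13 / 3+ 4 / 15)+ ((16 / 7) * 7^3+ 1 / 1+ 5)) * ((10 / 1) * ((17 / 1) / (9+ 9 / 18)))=70751824000 / 2150477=32900.53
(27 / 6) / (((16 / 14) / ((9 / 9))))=63 / 16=3.94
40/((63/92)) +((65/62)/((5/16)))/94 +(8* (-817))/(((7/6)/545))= -280255112324/91791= -3053187.27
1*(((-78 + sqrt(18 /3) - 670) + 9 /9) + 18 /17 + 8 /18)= -114061 /153 + sqrt(6)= -743.05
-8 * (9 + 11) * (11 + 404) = -66400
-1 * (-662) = 662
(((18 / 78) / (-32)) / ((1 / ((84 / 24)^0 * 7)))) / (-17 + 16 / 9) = 189 / 56992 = 0.00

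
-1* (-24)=24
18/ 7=2.57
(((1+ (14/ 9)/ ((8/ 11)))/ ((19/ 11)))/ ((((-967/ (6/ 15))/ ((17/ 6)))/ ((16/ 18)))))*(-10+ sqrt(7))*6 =169048/ 1488213 - 84524*sqrt(7)/ 7441065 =0.08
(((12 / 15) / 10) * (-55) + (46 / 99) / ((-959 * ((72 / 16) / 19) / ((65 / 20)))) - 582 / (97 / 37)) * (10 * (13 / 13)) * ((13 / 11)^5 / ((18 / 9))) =-359147008305709 / 137613086919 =-2609.83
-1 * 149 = -149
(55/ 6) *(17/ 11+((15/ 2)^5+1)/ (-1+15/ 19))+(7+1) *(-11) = -264545673/ 256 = -1033381.54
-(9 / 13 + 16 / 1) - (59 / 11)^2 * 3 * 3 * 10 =-2605.87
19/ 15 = 1.27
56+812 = 868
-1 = -1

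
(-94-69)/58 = -163/58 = -2.81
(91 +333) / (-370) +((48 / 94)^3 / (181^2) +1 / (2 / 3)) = 445581349573 / 1258497762110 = 0.35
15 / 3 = 5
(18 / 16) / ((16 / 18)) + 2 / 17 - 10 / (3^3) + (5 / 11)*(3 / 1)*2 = 1208585 / 323136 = 3.74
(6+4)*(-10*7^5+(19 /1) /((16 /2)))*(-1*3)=20168115 /4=5042028.75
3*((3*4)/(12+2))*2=36/7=5.14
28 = 28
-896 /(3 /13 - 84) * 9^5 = 76422528 /121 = 631591.14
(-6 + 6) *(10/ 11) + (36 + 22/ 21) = 37.05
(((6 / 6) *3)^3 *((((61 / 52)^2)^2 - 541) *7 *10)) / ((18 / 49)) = -20280244145175 / 7311616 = -2773702.03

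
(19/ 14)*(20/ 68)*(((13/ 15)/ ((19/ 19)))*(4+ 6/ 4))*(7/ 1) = 2717/ 204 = 13.32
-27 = -27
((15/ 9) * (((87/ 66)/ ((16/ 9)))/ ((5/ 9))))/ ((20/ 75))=11745/ 1408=8.34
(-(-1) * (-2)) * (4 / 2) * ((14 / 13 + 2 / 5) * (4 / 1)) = -1536 / 65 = -23.63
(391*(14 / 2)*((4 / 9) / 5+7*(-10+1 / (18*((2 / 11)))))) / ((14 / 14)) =-33388663 / 180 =-185492.57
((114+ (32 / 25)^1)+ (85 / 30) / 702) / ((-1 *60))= -12139409 / 6318000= -1.92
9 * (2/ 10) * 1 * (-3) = -27/ 5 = -5.40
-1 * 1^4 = -1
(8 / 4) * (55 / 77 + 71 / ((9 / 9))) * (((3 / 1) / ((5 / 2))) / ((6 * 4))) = 251 / 35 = 7.17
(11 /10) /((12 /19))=209 /120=1.74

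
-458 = -458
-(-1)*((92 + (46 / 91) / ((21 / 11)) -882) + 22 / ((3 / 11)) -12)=-1377962 / 1911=-721.07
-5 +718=713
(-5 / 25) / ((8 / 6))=-3 / 20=-0.15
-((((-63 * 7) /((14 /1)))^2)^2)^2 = -248155780267521 /256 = -969358516670.00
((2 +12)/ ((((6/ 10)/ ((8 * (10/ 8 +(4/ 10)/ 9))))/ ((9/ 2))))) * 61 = 198982/ 3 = 66327.33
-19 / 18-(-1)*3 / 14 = -53 / 63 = -0.84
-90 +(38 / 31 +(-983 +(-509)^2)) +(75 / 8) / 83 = 258009.34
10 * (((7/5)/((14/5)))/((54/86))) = 215/27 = 7.96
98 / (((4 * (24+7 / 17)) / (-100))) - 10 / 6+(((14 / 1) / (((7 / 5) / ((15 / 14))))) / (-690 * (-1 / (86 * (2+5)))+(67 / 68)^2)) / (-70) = -524356633375 / 5135695467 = -102.10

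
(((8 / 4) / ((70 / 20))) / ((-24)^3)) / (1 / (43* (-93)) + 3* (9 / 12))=-1333 / 72549792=-0.00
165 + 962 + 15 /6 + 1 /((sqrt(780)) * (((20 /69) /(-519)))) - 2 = 2255 /2 - 11937 * sqrt(195) /2600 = 1063.39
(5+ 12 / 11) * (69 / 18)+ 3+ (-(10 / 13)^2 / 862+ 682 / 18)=926429341 / 14422122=64.24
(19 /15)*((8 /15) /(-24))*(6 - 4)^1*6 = -76 /225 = -0.34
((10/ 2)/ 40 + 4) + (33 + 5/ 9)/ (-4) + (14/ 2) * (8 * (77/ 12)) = 25565/ 72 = 355.07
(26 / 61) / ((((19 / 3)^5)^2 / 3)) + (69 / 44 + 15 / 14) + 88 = 10440819581279454713 / 115190472851565188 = 90.64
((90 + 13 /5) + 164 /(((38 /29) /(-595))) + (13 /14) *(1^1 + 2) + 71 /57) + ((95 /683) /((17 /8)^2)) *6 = -74372.13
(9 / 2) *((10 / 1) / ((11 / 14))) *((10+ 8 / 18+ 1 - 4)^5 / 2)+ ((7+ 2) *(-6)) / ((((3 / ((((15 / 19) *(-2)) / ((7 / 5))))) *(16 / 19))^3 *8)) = 33194530357868305 / 50697529344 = 654756.37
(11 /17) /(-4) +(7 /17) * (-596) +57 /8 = -32429 /136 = -238.45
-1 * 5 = -5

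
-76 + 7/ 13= -981/ 13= -75.46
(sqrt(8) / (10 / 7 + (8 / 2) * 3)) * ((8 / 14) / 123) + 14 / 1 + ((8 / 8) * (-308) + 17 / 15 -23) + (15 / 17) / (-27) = -241663 / 765 + 4 * sqrt(2) / 5781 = -315.90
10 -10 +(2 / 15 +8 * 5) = 602 / 15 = 40.13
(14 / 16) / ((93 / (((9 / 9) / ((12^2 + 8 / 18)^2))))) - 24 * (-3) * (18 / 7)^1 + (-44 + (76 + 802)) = 2990002081323 / 2933840000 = 1019.14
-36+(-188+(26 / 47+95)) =-6037 / 47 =-128.45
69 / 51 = 23 / 17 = 1.35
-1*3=-3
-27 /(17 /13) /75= -117 /425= -0.28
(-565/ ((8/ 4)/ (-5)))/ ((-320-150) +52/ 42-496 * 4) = -59325/ 103016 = -0.58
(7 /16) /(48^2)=7 /36864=0.00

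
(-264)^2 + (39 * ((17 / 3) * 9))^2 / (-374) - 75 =1298949 / 22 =59043.14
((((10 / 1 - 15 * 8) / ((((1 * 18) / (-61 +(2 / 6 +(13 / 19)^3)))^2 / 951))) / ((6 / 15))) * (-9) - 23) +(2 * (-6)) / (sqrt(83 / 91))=134418120114916171 / 5080955148 - 12 * sqrt(7553) / 83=26455273.14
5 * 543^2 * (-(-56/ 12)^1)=6879810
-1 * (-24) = 24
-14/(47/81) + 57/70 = -76701/3290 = -23.31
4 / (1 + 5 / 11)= 11 / 4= 2.75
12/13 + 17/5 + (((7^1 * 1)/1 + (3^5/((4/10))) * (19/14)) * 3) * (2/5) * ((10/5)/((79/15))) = 13774778/35945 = 383.22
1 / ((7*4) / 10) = 5 / 14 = 0.36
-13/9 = -1.44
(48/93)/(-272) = -0.00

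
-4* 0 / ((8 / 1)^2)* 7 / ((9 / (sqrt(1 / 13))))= 0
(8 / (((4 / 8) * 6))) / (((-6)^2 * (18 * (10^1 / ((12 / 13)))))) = 2 / 5265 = 0.00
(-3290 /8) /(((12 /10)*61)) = -8225 /1464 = -5.62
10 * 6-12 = 48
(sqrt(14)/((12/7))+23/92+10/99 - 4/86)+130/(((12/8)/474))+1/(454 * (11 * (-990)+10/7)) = 7 * sqrt(14)/12+6051486956182451/147308717160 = 41082.49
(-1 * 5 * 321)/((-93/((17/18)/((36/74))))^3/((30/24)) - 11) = 1997086966725/109445569040267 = 0.02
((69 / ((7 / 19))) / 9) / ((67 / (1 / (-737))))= -437 / 1036959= -0.00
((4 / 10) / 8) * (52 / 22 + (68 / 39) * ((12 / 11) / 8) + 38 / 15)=5507 / 21450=0.26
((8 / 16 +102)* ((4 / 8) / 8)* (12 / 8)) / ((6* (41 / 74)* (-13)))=-185 / 832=-0.22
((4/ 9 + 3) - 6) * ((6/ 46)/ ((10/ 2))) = -1/ 15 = -0.07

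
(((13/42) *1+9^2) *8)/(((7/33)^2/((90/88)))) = 5071275/343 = 14785.06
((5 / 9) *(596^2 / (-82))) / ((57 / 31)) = -27529240 / 21033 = -1308.86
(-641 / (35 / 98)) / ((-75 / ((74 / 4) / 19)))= 166019 / 7125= 23.30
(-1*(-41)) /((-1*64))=-41 /64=-0.64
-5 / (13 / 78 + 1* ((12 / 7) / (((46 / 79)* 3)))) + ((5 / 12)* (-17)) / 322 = -4.38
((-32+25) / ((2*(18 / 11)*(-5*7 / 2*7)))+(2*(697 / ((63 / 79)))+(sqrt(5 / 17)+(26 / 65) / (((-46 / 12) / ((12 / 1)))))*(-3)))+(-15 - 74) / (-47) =238864373 / 136206 - 3*sqrt(85) / 17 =1752.07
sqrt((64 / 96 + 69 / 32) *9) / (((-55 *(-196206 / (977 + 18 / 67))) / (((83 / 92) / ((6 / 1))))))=5434591 *sqrt(1626) / 3192852389760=0.00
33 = 33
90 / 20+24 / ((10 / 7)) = 213 / 10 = 21.30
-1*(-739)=739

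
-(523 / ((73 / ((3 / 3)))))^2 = -273529 / 5329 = -51.33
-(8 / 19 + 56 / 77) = -240 / 209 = -1.15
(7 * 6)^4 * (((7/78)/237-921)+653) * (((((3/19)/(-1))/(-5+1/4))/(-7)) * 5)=7340996144160/370747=19800554.41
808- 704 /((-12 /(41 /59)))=150232 /177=848.77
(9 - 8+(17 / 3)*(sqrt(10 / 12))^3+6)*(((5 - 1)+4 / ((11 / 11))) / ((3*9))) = 170*sqrt(30) / 729+56 / 27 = 3.35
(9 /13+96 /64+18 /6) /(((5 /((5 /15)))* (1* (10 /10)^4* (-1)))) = -9 /26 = -0.35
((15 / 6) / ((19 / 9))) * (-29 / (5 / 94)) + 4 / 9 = -110327 / 171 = -645.19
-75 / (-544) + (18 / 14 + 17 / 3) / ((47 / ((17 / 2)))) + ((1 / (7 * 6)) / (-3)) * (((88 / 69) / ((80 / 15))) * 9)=17019031 / 12349344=1.38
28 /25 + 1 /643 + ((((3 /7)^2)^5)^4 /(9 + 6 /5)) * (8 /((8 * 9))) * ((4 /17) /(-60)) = 33173483767330942142962673299745828684306 /29578110353311048587659341690414460845675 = 1.12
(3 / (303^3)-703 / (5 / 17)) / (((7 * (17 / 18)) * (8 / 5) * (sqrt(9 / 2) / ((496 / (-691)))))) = 13741450011496 * sqrt(2) / 254161862787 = 76.46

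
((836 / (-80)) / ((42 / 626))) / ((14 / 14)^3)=-65417 / 420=-155.75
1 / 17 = 0.06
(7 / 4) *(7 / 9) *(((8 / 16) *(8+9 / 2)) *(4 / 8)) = 1225 / 288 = 4.25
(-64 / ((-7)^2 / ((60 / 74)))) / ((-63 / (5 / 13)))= 3200 / 494949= 0.01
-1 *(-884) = 884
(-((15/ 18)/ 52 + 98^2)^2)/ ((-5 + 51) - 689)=8978730581209/ 62592192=143448.09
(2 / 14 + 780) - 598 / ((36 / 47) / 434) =-338053.30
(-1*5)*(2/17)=-10/17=-0.59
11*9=99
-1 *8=-8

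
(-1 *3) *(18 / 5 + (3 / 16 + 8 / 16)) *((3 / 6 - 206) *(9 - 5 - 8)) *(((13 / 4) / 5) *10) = -5497947 / 80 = -68724.34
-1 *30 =-30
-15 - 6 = -21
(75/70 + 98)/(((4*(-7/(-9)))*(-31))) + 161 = 1943989/12152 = 159.97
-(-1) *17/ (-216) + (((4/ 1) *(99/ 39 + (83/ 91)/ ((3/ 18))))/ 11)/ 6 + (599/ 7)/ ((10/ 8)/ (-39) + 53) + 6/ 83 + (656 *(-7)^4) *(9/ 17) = 2102051120504033651/ 2520882452088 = 833855.27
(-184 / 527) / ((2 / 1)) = -92 / 527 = -0.17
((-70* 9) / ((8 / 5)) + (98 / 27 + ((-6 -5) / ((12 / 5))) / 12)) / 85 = -168697 / 36720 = -4.59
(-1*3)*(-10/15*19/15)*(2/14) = 38/105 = 0.36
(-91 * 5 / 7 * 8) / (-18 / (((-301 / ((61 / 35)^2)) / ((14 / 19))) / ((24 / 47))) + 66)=-12230081500 / 1553887047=-7.87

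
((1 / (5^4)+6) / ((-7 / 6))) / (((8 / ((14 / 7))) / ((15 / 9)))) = -3751 / 1750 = -2.14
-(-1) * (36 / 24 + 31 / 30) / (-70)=-19 / 525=-0.04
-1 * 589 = -589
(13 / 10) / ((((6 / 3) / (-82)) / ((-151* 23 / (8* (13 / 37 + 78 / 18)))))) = 15805623 / 3200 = 4939.26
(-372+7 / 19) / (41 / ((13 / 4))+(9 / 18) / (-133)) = -1285102 / 43611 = -29.47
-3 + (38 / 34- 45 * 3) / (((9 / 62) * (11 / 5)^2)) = -3583339 / 18513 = -193.56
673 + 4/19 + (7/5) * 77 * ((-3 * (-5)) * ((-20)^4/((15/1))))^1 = 327724791/19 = 17248673.21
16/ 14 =8/ 7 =1.14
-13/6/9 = -13/54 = -0.24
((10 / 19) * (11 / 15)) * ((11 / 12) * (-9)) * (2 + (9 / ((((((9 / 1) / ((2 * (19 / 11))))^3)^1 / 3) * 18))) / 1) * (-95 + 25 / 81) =2585948170 / 4113747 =628.61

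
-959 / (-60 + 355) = -3.25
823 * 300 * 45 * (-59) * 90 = -58996755000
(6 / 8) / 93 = 1 / 124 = 0.01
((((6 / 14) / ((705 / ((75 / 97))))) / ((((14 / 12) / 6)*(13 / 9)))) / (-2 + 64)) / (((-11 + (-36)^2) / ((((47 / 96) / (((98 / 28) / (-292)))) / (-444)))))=1971 / 1019989579336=0.00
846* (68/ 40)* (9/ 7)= 64719/ 35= 1849.11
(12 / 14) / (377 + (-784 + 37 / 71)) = -71 / 33670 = -0.00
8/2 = 4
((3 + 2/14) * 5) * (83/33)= 830/21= 39.52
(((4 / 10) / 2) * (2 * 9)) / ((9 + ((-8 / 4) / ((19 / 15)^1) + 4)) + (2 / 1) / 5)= 342 / 1123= 0.30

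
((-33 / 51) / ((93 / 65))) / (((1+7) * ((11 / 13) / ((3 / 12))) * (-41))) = 845 / 2074272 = 0.00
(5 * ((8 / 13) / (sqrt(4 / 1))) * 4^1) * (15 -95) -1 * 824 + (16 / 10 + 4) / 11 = -940796 / 715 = -1315.80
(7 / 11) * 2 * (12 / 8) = 21 / 11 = 1.91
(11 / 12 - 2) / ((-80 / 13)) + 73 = 70249 / 960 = 73.18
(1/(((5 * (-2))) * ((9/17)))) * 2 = -17/45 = -0.38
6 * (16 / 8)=12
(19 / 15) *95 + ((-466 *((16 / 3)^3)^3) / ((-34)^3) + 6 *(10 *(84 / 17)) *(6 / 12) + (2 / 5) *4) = 20145177614557 / 483512895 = 41664.20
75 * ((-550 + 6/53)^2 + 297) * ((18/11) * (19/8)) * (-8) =-21807809780850/30899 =-705777202.53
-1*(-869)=869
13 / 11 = 1.18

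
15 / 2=7.50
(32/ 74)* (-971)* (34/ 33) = -528224/ 1221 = -432.62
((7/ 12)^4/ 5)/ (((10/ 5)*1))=2401/ 207360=0.01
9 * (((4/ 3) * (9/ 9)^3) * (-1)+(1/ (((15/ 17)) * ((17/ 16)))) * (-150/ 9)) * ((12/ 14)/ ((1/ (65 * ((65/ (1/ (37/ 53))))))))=-161327400/ 371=-434844.74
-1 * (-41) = 41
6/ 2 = 3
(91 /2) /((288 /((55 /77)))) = 65 /576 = 0.11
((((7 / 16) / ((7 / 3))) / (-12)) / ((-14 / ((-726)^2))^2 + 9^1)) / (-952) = 17363069361 / 9521073810989440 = 0.00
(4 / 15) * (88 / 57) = 352 / 855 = 0.41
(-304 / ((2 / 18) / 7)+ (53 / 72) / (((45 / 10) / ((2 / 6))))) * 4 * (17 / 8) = -316466747 / 1944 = -162791.54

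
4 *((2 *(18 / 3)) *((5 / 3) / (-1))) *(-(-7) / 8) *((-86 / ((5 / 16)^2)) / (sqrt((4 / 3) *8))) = 38528 *sqrt(6) / 5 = 18874.79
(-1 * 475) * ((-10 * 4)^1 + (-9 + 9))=19000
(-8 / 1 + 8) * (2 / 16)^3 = 0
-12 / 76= -3 / 19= -0.16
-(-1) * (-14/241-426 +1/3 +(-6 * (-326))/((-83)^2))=-2119013123/4980747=-425.44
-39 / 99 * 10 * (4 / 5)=-3.15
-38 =-38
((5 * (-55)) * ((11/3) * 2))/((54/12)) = -12100/27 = -448.15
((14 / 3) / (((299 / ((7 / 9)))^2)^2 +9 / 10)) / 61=336140 / 95963456148205077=0.00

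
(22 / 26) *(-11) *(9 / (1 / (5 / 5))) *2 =-2178 / 13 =-167.54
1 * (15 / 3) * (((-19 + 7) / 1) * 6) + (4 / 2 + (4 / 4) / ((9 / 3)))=-1073 / 3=-357.67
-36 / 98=-18 / 49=-0.37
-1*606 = -606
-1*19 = -19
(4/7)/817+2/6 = 5731/17157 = 0.33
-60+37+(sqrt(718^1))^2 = 695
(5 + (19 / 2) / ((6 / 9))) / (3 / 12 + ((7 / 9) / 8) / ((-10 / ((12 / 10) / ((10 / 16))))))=28875 / 347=83.21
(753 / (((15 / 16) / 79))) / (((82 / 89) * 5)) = 14118248 / 1025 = 13773.90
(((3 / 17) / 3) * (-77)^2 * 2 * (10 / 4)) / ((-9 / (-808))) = 23953160 / 153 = 156556.60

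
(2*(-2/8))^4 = 1/16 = 0.06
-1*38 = -38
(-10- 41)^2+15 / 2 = 5217 / 2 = 2608.50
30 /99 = 10 /33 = 0.30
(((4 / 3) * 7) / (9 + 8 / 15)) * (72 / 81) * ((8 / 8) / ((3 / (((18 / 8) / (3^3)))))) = 280 / 11583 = 0.02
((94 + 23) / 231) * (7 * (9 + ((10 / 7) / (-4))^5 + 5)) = 293530029 / 5916064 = 49.62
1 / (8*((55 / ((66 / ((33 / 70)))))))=7 / 22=0.32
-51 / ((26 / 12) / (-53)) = 16218 / 13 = 1247.54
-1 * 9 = -9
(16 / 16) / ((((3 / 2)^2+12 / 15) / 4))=1.31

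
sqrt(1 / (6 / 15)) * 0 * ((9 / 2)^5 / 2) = 0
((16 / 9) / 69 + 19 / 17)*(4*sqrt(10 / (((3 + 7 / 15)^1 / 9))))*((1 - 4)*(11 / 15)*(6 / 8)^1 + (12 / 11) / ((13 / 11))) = -253491*sqrt(78) / 132158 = -16.94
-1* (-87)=87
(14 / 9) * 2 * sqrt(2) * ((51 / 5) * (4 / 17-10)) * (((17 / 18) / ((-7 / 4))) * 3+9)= -20584 * sqrt(2) / 9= -3234.46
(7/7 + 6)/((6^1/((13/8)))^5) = 2599051/254803968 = 0.01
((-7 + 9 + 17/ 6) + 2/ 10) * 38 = 2869/ 15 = 191.27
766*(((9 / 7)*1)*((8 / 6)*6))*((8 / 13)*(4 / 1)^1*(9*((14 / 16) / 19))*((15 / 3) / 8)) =1240920 / 247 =5023.97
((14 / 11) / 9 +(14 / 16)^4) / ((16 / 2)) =0.09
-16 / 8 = -2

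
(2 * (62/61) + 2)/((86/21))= 2583/2623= 0.98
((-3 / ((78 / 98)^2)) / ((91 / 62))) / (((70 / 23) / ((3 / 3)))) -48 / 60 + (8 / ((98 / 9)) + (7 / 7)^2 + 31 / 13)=3648091 / 1614795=2.26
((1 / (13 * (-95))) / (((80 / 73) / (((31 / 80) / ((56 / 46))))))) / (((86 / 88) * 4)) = -572539 / 9516416000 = -0.00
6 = 6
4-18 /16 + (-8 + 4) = -9 /8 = -1.12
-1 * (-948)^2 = -898704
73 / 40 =1.82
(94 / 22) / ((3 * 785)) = 47 / 25905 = 0.00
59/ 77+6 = 521/ 77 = 6.77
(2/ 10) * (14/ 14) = 1/ 5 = 0.20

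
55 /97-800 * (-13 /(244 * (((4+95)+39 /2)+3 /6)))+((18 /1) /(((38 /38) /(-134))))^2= 5817744.93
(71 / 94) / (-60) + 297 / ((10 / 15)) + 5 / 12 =2514899 / 5640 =445.90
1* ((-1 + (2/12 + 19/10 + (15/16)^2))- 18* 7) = -476369/3840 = -124.05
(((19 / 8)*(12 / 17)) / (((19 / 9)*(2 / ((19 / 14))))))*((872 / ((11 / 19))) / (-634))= -1062423 / 829906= -1.28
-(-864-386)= 1250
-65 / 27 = -2.41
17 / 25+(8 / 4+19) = 542 / 25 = 21.68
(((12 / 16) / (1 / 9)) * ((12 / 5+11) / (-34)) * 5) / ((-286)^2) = -1809 / 11124256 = -0.00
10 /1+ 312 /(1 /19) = 5938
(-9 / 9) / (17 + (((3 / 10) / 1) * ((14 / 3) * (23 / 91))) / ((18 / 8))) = -585 / 10037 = -0.06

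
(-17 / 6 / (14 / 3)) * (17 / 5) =-289 / 140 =-2.06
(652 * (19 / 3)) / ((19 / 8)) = 5216 / 3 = 1738.67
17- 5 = 12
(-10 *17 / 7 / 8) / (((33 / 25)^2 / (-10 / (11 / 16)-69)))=48821875 / 335412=145.56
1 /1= 1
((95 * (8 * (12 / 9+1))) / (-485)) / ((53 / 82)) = -87248 / 15423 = -5.66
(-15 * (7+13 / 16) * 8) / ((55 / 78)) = -14625 / 11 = -1329.55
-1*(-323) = 323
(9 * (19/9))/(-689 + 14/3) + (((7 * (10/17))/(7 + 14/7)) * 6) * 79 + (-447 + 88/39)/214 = 62555147641/291283746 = 214.76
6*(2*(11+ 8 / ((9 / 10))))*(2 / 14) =716 / 21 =34.10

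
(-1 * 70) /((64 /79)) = -2765 /32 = -86.41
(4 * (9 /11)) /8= 9 /22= 0.41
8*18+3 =147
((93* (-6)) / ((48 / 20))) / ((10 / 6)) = -279 / 2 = -139.50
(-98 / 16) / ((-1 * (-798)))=-7 / 912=-0.01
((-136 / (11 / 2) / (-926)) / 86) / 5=0.00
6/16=3/8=0.38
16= 16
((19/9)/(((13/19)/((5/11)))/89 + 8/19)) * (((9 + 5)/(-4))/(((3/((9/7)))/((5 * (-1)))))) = 803225/22218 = 36.15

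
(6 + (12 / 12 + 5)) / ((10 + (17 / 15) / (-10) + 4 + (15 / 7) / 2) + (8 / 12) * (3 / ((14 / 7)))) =3150 / 4189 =0.75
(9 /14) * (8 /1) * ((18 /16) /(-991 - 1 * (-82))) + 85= 120181 /1414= 84.99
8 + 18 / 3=14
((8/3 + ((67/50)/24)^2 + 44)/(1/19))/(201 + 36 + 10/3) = 1276885291/346080000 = 3.69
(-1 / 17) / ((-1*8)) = 1 / 136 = 0.01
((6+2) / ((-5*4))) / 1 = -2 / 5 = -0.40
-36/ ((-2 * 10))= 9/ 5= 1.80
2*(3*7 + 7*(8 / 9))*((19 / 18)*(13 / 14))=8645 / 162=53.36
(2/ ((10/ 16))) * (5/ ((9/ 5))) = 80/ 9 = 8.89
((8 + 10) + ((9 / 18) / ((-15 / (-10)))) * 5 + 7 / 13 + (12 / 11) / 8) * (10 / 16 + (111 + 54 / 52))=204496801 / 89232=2291.74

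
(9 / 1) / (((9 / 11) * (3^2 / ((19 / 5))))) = 209 / 45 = 4.64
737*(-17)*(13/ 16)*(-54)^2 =-118737333/ 4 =-29684333.25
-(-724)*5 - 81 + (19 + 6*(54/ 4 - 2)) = 3627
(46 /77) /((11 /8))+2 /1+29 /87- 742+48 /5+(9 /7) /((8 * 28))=-2076458513 /2845920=-729.63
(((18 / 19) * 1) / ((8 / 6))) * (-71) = -1917 / 38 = -50.45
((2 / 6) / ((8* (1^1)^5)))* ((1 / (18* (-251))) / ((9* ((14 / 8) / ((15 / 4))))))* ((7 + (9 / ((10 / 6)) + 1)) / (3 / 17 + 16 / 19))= -21641 / 749156688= -0.00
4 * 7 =28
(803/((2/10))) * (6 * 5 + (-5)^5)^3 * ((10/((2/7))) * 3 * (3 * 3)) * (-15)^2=-25309399223287265625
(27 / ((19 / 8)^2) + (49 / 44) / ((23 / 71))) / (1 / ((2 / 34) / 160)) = 600931 / 198740608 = 0.00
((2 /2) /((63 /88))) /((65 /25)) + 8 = 6992 /819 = 8.54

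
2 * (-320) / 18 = -320 / 9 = -35.56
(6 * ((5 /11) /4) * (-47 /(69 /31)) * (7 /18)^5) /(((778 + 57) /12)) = -0.00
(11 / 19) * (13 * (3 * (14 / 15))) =2002 / 95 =21.07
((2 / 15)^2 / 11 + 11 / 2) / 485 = 27233 / 2400750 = 0.01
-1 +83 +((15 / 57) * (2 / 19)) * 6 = 29662 / 361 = 82.17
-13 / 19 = -0.68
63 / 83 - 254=-21019 / 83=-253.24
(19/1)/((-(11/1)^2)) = -0.16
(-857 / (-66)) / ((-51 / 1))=-857 / 3366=-0.25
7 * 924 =6468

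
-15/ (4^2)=-15/ 16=-0.94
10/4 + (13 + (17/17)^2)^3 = 5493/2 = 2746.50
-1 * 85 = -85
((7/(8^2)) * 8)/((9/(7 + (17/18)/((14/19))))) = 2087/2592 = 0.81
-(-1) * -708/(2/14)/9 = -1652/3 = -550.67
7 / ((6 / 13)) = 15.17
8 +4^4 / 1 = 264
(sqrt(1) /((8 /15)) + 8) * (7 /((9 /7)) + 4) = 6715 /72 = 93.26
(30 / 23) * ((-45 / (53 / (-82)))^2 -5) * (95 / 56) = 19382928375 / 1808996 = 10714.74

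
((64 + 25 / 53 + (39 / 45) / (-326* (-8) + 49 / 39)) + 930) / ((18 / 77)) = 93861579322 / 22063635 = 4254.13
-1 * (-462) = 462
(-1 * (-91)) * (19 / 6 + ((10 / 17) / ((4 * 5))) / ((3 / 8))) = 30121 / 102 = 295.30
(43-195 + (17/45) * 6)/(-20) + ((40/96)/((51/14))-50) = -42.40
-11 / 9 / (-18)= 11 / 162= 0.07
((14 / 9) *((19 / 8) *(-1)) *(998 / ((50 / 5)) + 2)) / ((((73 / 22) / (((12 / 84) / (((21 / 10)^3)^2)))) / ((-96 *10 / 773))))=3404192000000 / 14519089325727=0.23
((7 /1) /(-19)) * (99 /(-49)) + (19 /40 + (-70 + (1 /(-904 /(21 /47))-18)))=-612989817 /7063630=-86.78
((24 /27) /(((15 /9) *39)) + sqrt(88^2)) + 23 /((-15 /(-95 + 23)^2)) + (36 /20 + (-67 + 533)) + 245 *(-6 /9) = -4420447 /585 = -7556.32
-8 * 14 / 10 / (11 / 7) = -392 / 55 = -7.13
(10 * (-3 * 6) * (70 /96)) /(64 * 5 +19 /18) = -4725 /11558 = -0.41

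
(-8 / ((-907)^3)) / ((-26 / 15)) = -60 / 9699854359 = -0.00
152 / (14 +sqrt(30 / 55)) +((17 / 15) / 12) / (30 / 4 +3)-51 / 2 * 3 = -13329004 / 203175-76 * sqrt(66) / 1075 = -66.18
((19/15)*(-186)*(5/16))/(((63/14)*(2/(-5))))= 2945/72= 40.90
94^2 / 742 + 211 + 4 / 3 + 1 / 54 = 4492829 / 20034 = 224.26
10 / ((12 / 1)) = 5 / 6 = 0.83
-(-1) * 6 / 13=0.46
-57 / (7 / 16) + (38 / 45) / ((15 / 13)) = -612142 / 4725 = -129.55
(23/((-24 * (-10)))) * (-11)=-253/240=-1.05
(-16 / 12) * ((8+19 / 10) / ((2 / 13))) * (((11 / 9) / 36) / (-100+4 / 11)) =0.03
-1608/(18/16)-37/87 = -41463/29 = -1429.76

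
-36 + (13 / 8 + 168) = 1069 / 8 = 133.62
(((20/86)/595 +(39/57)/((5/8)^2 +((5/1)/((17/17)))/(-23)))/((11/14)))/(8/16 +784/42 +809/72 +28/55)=0.16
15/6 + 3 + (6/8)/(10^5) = 5.50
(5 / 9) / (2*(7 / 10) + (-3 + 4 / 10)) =-25 / 54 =-0.46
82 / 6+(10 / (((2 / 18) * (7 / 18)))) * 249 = 1210427 / 21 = 57639.38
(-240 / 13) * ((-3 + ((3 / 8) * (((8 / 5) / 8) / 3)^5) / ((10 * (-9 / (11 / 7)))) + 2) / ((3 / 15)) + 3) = 39253847 / 1063125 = 36.92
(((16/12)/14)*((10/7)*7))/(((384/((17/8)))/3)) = 85/5376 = 0.02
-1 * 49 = -49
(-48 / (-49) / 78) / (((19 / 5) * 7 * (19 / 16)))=640 / 1609699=0.00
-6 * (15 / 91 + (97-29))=-37218 / 91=-408.99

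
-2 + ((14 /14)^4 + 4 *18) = 71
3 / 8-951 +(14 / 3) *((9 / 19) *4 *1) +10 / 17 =-2432047 / 2584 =-941.19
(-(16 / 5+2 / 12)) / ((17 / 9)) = -303 / 170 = -1.78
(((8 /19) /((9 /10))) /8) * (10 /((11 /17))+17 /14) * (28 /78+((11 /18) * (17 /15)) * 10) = 7.10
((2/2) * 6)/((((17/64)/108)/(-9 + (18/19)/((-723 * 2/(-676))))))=-1624997376/77843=-20875.32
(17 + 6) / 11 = 23 / 11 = 2.09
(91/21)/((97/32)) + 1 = 707/291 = 2.43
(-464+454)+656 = 646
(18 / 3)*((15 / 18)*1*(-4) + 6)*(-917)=-14672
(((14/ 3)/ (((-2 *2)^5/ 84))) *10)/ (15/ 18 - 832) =735/ 159584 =0.00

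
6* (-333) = -1998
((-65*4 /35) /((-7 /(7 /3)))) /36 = 13 /189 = 0.07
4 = 4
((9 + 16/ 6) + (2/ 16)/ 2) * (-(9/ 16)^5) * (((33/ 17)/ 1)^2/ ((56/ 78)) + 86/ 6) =-12.93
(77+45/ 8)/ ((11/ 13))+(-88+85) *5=7273/ 88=82.65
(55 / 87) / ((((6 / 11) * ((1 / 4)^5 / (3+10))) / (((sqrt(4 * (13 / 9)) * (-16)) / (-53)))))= 128860160 * sqrt(13) / 41499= 11195.74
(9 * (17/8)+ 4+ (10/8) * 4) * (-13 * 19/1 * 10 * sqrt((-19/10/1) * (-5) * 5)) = -277875 * sqrt(190)/8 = -478780.32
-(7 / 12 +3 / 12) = -5 / 6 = -0.83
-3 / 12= -1 / 4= -0.25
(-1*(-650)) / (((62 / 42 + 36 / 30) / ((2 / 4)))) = 34125 / 281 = 121.44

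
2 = 2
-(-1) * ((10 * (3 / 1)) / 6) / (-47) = -5 / 47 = -0.11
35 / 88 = 0.40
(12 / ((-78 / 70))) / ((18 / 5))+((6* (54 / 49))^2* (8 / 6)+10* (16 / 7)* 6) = 54061666 / 280917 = 192.45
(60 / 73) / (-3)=-20 / 73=-0.27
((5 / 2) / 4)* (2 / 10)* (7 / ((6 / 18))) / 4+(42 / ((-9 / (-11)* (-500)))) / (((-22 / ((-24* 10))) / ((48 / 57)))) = -4361 / 15200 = -0.29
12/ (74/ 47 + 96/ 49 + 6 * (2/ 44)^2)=6687912/ 1976305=3.38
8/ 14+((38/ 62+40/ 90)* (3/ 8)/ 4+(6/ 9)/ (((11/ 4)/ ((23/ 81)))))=13724075/ 18561312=0.74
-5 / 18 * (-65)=325 / 18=18.06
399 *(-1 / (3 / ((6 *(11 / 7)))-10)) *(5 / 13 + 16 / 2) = 318934 / 923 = 345.54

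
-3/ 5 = -0.60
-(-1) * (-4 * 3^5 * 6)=-5832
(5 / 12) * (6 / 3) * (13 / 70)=13 / 84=0.15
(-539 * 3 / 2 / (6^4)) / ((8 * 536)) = -539 / 3704832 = -0.00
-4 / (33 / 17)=-68 / 33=-2.06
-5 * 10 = -50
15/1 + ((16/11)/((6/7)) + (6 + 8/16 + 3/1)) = 1729/66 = 26.20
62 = 62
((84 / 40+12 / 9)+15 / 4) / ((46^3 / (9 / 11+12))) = 20257 / 21413920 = 0.00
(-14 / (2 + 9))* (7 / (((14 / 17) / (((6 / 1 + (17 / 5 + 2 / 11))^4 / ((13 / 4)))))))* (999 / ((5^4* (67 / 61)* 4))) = -559351420692194781 / 54795086328125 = -10208.06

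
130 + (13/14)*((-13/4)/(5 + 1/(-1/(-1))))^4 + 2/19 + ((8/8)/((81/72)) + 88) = 219.07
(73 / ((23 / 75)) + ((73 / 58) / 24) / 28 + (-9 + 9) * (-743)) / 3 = 79.35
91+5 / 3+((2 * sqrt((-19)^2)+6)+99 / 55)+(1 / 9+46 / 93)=194006 / 1395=139.07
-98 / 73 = -1.34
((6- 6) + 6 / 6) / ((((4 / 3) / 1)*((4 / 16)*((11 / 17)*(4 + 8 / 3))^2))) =7803 / 48400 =0.16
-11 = -11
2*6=12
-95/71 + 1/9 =-784/639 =-1.23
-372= -372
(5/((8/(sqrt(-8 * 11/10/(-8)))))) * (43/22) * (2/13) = 43 * sqrt(110)/2288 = 0.20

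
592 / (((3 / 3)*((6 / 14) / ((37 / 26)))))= 76664 / 39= 1965.74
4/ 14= 2/ 7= 0.29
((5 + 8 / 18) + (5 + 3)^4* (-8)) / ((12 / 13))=-3833219 / 108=-35492.77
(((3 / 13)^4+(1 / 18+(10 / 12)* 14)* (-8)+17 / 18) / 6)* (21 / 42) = -7.74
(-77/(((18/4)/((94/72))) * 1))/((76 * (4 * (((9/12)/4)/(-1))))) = 3619/9234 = 0.39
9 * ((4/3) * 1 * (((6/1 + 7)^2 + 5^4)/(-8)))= -1191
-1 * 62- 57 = -119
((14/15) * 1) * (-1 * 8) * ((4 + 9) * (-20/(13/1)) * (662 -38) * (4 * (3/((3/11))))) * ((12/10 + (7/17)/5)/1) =446910464/85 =5257770.16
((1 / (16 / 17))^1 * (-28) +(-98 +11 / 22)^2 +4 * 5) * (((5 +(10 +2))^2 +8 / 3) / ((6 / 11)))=60935875 / 12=5077989.58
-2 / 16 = -1 / 8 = -0.12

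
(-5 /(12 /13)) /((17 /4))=-65 /51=-1.27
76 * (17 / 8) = 323 / 2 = 161.50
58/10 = 29/5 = 5.80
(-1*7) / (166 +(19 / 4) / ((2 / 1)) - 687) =56 / 4149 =0.01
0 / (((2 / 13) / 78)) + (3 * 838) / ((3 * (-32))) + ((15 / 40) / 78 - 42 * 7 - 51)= -38603 / 104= -371.18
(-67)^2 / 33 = 4489 / 33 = 136.03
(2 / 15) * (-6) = -4 / 5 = -0.80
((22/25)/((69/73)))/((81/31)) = 49786/139725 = 0.36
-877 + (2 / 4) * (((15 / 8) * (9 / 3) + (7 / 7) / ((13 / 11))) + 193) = -161671 / 208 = -777.26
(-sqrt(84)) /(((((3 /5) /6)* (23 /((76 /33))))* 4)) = -380* sqrt(21) /759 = -2.29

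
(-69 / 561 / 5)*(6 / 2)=-69 / 935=-0.07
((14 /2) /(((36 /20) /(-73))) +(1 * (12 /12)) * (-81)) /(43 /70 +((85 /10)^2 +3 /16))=-1839040 /368181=-4.99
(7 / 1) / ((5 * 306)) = 7 / 1530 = 0.00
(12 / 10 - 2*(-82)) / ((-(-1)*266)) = 59 / 95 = 0.62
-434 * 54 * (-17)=398412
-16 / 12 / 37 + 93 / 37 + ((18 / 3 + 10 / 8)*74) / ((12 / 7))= 93369 / 296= 315.44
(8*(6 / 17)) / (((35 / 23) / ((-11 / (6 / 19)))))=-38456 / 595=-64.63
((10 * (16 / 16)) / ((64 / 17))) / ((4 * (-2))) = -85 / 256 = -0.33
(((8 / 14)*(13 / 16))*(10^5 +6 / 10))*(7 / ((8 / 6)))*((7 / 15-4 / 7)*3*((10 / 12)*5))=-10214347 / 32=-319198.34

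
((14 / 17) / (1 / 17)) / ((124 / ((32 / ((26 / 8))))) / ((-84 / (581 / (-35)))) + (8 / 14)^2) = 1317120 / 264863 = 4.97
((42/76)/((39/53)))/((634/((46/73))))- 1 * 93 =-1063135289/11431654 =-93.00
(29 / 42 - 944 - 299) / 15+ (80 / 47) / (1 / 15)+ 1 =-1666709 / 29610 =-56.29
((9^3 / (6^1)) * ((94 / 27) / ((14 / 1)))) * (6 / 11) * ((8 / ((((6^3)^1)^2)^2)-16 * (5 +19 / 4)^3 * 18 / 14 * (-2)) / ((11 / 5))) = 17068651636759405 / 59750659584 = 285664.66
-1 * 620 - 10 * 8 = -700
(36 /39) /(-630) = -2 /1365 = -0.00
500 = 500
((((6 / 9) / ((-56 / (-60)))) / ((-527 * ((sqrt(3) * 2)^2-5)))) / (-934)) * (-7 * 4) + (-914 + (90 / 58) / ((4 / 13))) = -181646409117 / 199840508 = -908.96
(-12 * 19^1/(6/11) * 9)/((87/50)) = -62700/29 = -2162.07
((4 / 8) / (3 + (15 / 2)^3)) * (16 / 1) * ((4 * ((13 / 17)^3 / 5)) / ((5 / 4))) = 2249728 / 417482175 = 0.01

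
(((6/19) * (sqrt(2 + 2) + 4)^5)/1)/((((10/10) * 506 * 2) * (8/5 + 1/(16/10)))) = 466560/427823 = 1.09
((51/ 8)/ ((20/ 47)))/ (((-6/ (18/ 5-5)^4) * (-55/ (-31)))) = -59470369/ 11000000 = -5.41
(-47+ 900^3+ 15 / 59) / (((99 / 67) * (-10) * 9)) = -1440868407607 / 262845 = -5481817.83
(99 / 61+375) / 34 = 11487 / 1037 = 11.08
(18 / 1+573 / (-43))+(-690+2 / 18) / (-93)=435224 / 35991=12.09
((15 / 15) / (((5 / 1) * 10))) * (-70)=-7 / 5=-1.40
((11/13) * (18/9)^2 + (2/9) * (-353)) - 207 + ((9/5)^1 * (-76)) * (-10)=127055/117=1085.94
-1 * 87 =-87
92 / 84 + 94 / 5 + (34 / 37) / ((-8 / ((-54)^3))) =70345603 / 3885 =18106.98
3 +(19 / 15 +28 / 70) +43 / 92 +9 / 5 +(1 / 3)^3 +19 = 322561 / 12420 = 25.97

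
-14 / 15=-0.93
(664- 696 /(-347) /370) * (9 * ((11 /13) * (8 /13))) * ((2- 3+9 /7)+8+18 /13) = 848814202368 /28207283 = 30092.02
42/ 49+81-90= -57/ 7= -8.14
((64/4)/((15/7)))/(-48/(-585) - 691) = -208/19247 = -0.01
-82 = -82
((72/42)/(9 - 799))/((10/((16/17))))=-48/235025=-0.00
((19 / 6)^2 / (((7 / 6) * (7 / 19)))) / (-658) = -6859 / 193452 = -0.04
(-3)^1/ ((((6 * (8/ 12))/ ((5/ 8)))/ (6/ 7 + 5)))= -615/ 224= -2.75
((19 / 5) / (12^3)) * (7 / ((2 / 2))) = 133 / 8640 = 0.02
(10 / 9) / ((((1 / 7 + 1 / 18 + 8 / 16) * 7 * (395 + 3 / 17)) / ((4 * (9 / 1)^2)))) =6885 / 36949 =0.19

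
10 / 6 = 5 / 3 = 1.67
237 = 237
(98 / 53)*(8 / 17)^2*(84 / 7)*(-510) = -2257920 / 901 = -2506.02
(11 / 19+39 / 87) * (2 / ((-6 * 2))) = -283 / 1653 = -0.17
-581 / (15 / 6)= -1162 / 5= -232.40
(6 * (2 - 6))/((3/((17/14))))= -68/7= -9.71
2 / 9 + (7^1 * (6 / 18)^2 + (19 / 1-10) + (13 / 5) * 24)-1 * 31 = 207 / 5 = 41.40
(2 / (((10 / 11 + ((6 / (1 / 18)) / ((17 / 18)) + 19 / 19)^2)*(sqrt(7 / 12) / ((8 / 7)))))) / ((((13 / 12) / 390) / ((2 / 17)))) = 1436160*sqrt(21) / 690959143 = 0.01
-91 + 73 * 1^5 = -18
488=488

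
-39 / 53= -0.74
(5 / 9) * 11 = 55 / 9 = 6.11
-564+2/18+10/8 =-20255/36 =-562.64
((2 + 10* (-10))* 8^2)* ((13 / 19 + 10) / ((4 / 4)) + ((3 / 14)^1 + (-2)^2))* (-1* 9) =15978816 / 19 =840990.32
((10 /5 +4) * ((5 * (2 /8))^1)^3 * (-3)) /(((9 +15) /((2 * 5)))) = -1875 /128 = -14.65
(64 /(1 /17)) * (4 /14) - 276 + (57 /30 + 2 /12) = 3877 /105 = 36.92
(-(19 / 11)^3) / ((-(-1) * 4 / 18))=-61731 / 2662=-23.19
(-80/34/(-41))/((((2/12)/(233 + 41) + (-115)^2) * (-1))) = -65760/15154104997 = -0.00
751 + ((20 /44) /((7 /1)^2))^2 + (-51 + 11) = 206560456 /290521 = 711.00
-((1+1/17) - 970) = 968.94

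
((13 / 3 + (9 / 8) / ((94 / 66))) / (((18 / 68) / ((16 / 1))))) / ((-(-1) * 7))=392972 / 8883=44.24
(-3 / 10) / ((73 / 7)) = -21 / 730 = -0.03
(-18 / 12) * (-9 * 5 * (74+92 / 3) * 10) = 70650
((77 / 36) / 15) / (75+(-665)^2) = 77 / 238842000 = 0.00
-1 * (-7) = 7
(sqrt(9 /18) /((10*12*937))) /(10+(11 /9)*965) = 3*sqrt(2) /802446800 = 0.00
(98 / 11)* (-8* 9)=-7056 / 11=-641.45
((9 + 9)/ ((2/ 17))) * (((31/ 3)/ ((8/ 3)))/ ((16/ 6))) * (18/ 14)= 128061/ 448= 285.85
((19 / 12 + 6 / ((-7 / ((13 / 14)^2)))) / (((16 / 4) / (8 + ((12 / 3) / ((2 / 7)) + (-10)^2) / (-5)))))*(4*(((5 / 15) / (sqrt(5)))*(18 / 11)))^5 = -1706323968*sqrt(5) / 1381012325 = -2.76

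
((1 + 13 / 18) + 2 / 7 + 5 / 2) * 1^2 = 284 / 63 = 4.51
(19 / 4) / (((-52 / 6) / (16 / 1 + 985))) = -4389 / 8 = -548.62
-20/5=-4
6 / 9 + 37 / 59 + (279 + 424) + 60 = 135280 / 177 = 764.29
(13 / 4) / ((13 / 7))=7 / 4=1.75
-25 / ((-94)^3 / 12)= 75 / 207646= 0.00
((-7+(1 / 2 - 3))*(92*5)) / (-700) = 437 / 70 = 6.24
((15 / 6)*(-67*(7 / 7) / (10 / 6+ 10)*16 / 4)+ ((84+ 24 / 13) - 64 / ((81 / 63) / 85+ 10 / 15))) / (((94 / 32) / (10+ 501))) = -8466455904 / 743587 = -11385.97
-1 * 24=-24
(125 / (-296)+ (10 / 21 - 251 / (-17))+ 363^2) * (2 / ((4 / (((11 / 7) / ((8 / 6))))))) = 153184456469 / 1972544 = 77658.32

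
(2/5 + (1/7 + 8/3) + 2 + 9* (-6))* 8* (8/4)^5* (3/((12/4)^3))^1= -1311488/945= -1387.82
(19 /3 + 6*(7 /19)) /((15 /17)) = 8279 /855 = 9.68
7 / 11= 0.64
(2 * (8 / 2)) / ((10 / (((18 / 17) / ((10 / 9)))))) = 324 / 425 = 0.76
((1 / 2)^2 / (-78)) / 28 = -1 / 8736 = -0.00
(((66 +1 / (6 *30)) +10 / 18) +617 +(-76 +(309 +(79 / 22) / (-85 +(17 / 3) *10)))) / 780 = 30847181 / 26254800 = 1.17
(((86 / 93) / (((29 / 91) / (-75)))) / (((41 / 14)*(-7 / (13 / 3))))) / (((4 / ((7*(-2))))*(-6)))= 8902075 / 331731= 26.84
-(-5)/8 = 5/8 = 0.62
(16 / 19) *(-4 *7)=-23.58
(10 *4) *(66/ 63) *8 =335.24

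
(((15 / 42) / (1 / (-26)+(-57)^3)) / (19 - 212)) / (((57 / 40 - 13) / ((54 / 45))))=-3120 / 3011856979747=-0.00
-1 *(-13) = 13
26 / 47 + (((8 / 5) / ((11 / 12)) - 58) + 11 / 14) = -1987397 / 36190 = -54.92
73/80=0.91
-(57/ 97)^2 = -3249/ 9409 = -0.35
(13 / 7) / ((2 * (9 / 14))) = 13 / 9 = 1.44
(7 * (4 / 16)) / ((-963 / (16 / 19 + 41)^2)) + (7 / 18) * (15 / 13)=-16467535 / 6025812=-2.73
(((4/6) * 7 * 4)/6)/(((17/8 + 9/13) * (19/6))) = 5824/16701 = 0.35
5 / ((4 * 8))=5 / 32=0.16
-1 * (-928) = 928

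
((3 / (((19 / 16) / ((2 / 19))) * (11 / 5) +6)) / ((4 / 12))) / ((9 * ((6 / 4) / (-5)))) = -1600 / 14793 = -0.11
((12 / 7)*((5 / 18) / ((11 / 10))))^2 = 10000 / 53361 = 0.19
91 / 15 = 6.07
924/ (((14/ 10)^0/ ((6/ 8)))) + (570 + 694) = 1957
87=87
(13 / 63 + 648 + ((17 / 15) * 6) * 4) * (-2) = -425506 / 315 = -1350.81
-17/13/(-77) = 0.02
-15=-15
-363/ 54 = -121/ 18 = -6.72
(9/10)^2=81/100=0.81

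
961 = 961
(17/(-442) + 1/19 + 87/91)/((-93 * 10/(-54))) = 6039/107198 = 0.06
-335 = -335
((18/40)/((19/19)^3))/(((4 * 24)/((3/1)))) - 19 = -12151/640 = -18.99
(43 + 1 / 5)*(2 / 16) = 27 / 5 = 5.40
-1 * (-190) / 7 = 190 / 7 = 27.14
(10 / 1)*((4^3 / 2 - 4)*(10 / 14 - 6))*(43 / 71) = -63640 / 71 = -896.34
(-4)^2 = 16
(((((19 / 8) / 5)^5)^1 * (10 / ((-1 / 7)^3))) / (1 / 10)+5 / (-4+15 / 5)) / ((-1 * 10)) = 854421957 / 10240000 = 83.44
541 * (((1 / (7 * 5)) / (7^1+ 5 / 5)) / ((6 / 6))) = 541 / 280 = 1.93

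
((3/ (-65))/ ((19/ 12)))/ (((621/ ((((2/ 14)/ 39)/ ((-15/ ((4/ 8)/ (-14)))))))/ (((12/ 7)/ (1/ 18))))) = -8/ 633289475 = -0.00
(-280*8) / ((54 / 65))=-72800 / 27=-2696.30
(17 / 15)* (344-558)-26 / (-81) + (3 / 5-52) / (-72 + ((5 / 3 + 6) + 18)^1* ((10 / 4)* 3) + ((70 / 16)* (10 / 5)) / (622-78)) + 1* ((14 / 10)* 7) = -24729444653 / 106208415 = -232.84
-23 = -23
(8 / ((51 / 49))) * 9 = 1176 / 17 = 69.18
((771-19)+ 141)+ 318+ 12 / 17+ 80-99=20276 / 17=1192.71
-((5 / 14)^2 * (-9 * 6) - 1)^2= -597529 / 9604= -62.22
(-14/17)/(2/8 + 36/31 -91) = 248/26979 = 0.01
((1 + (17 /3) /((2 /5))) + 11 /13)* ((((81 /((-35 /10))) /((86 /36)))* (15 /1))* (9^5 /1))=-137401877.15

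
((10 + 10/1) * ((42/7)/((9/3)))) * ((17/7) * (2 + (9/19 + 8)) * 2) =270640/133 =2034.89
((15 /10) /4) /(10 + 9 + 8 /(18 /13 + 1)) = 31 /1848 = 0.02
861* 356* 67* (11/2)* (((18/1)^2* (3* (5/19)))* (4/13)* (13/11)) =199615479840/19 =10506077886.32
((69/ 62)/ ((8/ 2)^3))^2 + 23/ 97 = 362597369/ 1527267328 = 0.24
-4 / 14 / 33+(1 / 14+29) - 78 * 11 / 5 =-329261 / 2310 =-142.54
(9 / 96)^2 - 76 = -77815 / 1024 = -75.99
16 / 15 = 1.07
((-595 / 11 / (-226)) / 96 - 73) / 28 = -17421293 / 6682368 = -2.61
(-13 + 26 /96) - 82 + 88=-323 /48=-6.73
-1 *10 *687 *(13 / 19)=-89310 / 19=-4700.53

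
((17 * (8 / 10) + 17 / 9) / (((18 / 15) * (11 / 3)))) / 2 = 1.76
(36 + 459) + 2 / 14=3466 / 7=495.14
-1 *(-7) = 7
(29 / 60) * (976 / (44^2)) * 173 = 42.15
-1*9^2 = -81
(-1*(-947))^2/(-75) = -896809/75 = -11957.45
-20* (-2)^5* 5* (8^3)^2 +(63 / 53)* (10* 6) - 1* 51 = 44459623477 / 53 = 838860820.32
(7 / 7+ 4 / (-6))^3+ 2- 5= -80 / 27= -2.96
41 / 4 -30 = -79 / 4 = -19.75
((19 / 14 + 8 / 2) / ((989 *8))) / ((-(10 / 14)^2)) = -21 / 15824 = -0.00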